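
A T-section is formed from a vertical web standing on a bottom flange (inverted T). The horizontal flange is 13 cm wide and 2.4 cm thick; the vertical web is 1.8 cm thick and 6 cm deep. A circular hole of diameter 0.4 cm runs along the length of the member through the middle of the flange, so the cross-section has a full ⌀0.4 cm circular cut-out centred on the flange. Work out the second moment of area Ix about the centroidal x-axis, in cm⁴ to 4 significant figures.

Split into non-overlapping primitives; take the origin at the lower-left of the bounding box.
Flange: 13 × 2.4, A = 31.2 cm², y = 1.2 cm, Ī = 14.976 cm⁴.
Web: 1.8 × 6, A = 10.8 cm², y = 5.4 cm, Ī = 32.4 cm⁴.
Hole (subtracted): ⌀0.4, A = 0.125664 cm², y = 1.2 cm, Ī = 0.00125664 cm⁴.
Centroid: ȳ = ΣA·y / ΣA = 2.28324 cm.
Transfer each piece to the centroidal x-axis using Ī + A·d² with d = y − 2.28324:
  flange: d = -1.08324 cm → contributes +51.5864 cm⁴
  web: d = 3.11676 cm → contributes +137.313 cm⁴
  hole: d = -1.08324 cm → contributes −0.148712 cm⁴
Total I = 188.751 cm⁴.

Ix ≈ 188.8 cm⁴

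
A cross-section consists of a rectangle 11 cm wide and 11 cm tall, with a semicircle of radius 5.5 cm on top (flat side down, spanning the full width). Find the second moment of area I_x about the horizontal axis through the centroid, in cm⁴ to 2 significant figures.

I_x ≈ 3400 cm⁴

Split into non-overlapping primitives; take the origin at the lower-left of the bounding box.
Rectangular body: 11 × 11, A = 121 cm², y = 5.5 cm, Ī = 1 220 cm⁴.
Semicircular cap: semicircle r = 5.5, A = 47.52 cm², y = 13.33 cm, Ī = 100.4 cm⁴.
Centroid: ȳ = ΣA·y / ΣA = 7.709 cm.
Transfer each piece to the horizontal axis through the centroid using Ī + A·d² with d = y − 7.709:
  rectangular body: d = -2.209 cm → contributes +1 811 cm⁴
  semicircular cap: d = 5.625 cm → contributes +1 604 cm⁴
Total I = 3 415 cm⁴.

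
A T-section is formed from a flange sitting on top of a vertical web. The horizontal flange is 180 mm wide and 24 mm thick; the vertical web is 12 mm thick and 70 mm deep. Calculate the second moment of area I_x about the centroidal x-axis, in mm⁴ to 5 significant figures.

Break the section into simple shapes (no overlaps), measuring from the bottom-left corner of the bounding box.
Flange: 180 × 24, A = 4 320 mm², y = 82 mm, Ī = 207 360 mm⁴.
Web: 12 × 70, A = 840 mm², y = 35 mm, Ī = 343 000 mm⁴.
Centroid: ȳ = ΣA·y / ΣA = 74.34884 mm.
Transfer each piece to the centroidal x-axis using Ī + A·d² with d = y − 74.34884:
  flange: d = 7.651163 mm → contributes +460254.1 mm⁴
  web: d = -39.34884 mm → contributes +1 643 598 mm⁴
Total I = 2 103 852 mm⁴.

I_x ≈ 2.1039 × 10⁶ mm⁴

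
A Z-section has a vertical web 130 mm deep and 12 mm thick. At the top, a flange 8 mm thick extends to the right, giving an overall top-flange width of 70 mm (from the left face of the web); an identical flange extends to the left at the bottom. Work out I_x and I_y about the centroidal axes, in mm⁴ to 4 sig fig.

I_x ≈ 5.655 × 10⁶ mm⁴, I_y ≈ 1.416 × 10⁶ mm⁴

Split into non-overlapping primitives; take the origin at the lower-left of the bounding box.
Web: 12 × 130, A = 1 560 mm², y = 65 mm, Ī = 2 197 000 mm⁴.
Top flange (beyond web): 58 × 8, A = 464 mm², y = 126 mm, Ī = 2474.67 mm⁴.
Bottom flange (beyond web): 58 × 8, A = 464 mm², y = 4 mm, Ī = 2474.67 mm⁴.
Centroid: ȳ = ΣA·y / ΣA = 65 mm.
Transfer each piece to the centroidal x-axis using Ī + A·d² with d = y − 65:
  web: d = 0 mm → contributes +2 197 000 mm⁴
  top flange (beyond web): d = 61 mm → contributes +1 729 019 mm⁴
  bottom flange (beyond web): d = -61 mm → contributes +1 729 019 mm⁴
Total I = 5 655 037 mm⁴.
For the y-axis: x̄ = 64 mm.
Repeating about the centroidal y-axis gives I_y = 1 415 669 mm⁴.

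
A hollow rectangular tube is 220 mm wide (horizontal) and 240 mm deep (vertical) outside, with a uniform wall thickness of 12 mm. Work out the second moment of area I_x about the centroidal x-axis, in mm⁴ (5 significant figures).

I_x ≈ 8.8838 × 10⁷ mm⁴

Decompose the section into non-overlapping parts with the origin at the bottom-left of its bounding rectangle.
Outer rectangle: 220 × 240, A = 52 800 mm², y = 120 mm, Ī = 253 440 000 mm⁴.
Inner void (subtracted): 196 × 216, A = 42 336 mm², y = 120 mm, Ī = 164 602 368 mm⁴.
By symmetry the centroid is at mid-height, ȳ = 120 mm.
All pieces are centred on the centroidal x-axis, so I = ΣĪ (holes subtracted) = 88 837 632 mm⁴.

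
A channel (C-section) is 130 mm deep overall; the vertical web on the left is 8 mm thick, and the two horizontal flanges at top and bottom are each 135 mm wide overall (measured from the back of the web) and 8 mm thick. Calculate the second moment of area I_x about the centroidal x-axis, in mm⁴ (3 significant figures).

I_x ≈ 9.04 × 10⁶ mm⁴

Break the section into simple shapes (no overlaps), measuring from the bottom-left corner of the bounding box.
Web: 8 × 130, A = 1 040 mm², y = 65 mm, Ī = 1 464 667 mm⁴.
Top flange (beyond web): 127 × 8, A = 1 016 mm², y = 126 mm, Ī = 5418.7 mm⁴.
Bottom flange (beyond web): 127 × 8, A = 1 016 mm², y = 4 mm, Ī = 5418.7 mm⁴.
By symmetry the centroid is at mid-height, ȳ = 65 mm.
Transfer each piece to the centroidal x-axis using Ī + A·d² with d = y − 65:
  web: d = 0 mm → contributes +1 464 667 mm⁴
  top flange (beyond web): d = 61 mm → contributes +3 785 955 mm⁴
  bottom flange (beyond web): d = -61 mm → contributes +3 785 955 mm⁴
Total I = 9 036 576 mm⁴.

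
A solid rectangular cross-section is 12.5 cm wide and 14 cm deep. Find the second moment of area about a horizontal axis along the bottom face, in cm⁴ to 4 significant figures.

The section: 12.5 × 14, A = 175 cm², y = 7 cm, Ī = 2858.33 cm⁴.
Transfer it to the bottom edge using Ī + A·d² with d = y − 0:
  the section: d = 7 cm → contributes +11433.3 cm⁴
Total I = 11433.3 cm⁴.

I_base ≈ 1.143 × 10⁴ cm⁴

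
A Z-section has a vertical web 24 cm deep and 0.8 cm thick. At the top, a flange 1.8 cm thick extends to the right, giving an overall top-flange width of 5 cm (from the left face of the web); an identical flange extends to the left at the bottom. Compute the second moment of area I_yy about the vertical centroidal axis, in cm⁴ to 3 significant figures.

I_yy ≈ 118 cm⁴

Decompose the section into non-overlapping parts with the origin at the bottom-left of its bounding rectangle.
Web: 0.8 × 24, A = 19.2 cm², x = 4.6 cm, Ī = 1.024 cm⁴.
Top flange (beyond web): 4.2 × 1.8, A = 7.56 cm², x = 7.1 cm, Ī = 11.113 cm⁴.
Bottom flange (beyond web): 4.2 × 1.8, A = 7.56 cm², x = 2.1 cm, Ī = 11.113 cm⁴.
Centroid: x̄ = ΣA·x / ΣA = 4.6 cm.
Transfer each piece to the vertical centroidal axis using Ī + A·d² with d = x − 4.6:
  web: d = 0 cm → contributes +1.024 cm⁴
  top flange (beyond web): d = 2.5 cm → contributes +58.363 cm⁴
  bottom flange (beyond web): d = -2.5 cm → contributes +58.363 cm⁴
Total I = 117.75 cm⁴.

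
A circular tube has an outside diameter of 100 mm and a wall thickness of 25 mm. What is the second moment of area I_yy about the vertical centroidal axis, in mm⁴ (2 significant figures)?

I_yy ≈ 4.6 × 10⁶ mm⁴

Split into non-overlapping primitives; take the origin at the lower-left of the bounding box.
Outer circle: ⌀100, A = 7 854 mm², x = 50 mm, Ī = 4 908 739 mm⁴.
Bore (subtracted): ⌀50, A = 1 963 mm², x = 50 mm, Ī = 306 796 mm⁴.
By symmetry the centroid is at mid-width, x̄ = 50 mm.
All pieces are centred on the vertical centroidal axis, so I = ΣĪ (holes subtracted) = 4 601 942 mm⁴.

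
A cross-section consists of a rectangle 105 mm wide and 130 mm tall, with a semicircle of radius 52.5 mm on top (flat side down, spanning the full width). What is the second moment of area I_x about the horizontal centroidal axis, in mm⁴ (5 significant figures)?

Treat the section as a set of non-overlapping primitives; coordinates are from the bounding-box lower-left.
Rectangular body: 105 × 130, A = 13 650 mm², y = 65 mm, Ī = 19 223 750 mm⁴.
Semicircular cap: semicircle r = 52.5, A = 4329.507 mm², y = 152.2817 mm, Ī = 833814.2 mm⁴.
Centroid: ȳ = ΣA·y / ΣA = 86.01764 mm.
Transfer each piece to the horizontal centroidal axis using Ī + A·d² with d = y − 86.01764:
  rectangular body: d = -21.01764 mm → contributes +25 253 515 mm⁴
  semicircular cap: d = 66.26406 mm → contributes +19 844 357 mm⁴
Total I = 45 097 872 mm⁴.

I_x ≈ 4.5098 × 10⁷ mm⁴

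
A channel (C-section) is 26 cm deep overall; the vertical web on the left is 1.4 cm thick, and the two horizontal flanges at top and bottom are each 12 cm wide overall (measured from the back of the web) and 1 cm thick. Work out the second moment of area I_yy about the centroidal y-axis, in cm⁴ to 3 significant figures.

Decompose the section into non-overlapping parts with the origin at the bottom-left of its bounding rectangle.
Web: 1.4 × 26, A = 36.4 cm², x = 0.7 cm, Ī = 5.9453 cm⁴.
Top flange (beyond web): 10.6 × 1, A = 10.6 cm², x = 6.7 cm, Ī = 99.251 cm⁴.
Bottom flange (beyond web): 10.6 × 1, A = 10.6 cm², x = 6.7 cm, Ī = 99.251 cm⁴.
Centroid: x̄ = ΣA·x / ΣA = 2.9083 cm.
Transfer each piece to the centroidal y-axis using Ī + A·d² with d = x − 2.9083:
  web: d = -2.2083 cm → contributes +183.46 cm⁴
  top flange (beyond web): d = 3.7917 cm → contributes +251.64 cm⁴
  bottom flange (beyond web): d = 3.7917 cm → contributes +251.64 cm⁴
Total I = 686.75 cm⁴.

I_yy ≈ 687 cm⁴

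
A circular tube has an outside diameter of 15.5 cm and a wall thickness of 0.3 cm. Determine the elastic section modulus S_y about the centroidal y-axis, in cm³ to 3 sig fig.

S_y ≈ 53.4 cm³

Break the section into simple shapes (no overlaps), measuring from the bottom-left corner of the bounding box.
Outer circle: ⌀15.5, A = 188.69 cm², x = 7.75 cm, Ī = 2833.3 cm⁴.
Bore (subtracted): ⌀14.9, A = 174.37 cm², x = 7.75 cm, Ī = 2419.4 cm⁴.
By symmetry the centroid is at mid-width, x̄ = 7.75 cm.
All pieces are centred on the centroidal y-axis, so I = ΣĪ (holes subtracted) = 413.89 cm⁴.
Extreme fibre distance c = 7.75 cm; S = I/c = 53.405 cm³.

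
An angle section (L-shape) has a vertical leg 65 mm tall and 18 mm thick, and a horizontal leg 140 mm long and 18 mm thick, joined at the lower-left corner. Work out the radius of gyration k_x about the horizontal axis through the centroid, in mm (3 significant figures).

Treat the section as a set of non-overlapping primitives; coordinates are from the bounding-box lower-left.
Vertical leg: 18 × 65, A = 1 170 mm², y = 32.5 mm, Ī = 411 938 mm⁴.
Horizontal leg (remainder): 122 × 18, A = 2 196 mm², y = 9 mm, Ī = 59 292 mm⁴.
Centroid: ȳ = ΣA·y / ΣA = 17.168 mm.
Transfer each piece to the horizontal axis through the centroid using Ī + A·d² with d = y − 17.168:
  vertical leg: d = 15.332 mm → contributes +686 954 mm⁴
  horizontal leg (remainder): d = -8.1684 mm → contributes +205 817 mm⁴
Total I = 892 770 mm⁴.
Radius of gyration: k = √(I/A) = √(892 770 / 3 366) = 16.286 mm.

k_x ≈ 16.3 mm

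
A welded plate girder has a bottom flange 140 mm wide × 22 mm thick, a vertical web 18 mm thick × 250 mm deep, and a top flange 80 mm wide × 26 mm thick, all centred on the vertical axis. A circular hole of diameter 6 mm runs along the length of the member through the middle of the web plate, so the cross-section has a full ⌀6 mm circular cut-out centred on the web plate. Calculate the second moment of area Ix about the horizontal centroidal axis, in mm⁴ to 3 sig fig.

Decompose the section into non-overlapping parts with the origin at the bottom-left of its bounding rectangle.
Bottom plate: 140 × 22, A = 3 080 mm², y = 11 mm, Ī = 124 227 mm⁴.
Web plate: 18 × 250, A = 4 500 mm², y = 147 mm, Ī = 23 437 500 mm⁴.
Top plate: 80 × 26, A = 2 080 mm², y = 285 mm, Ī = 117 173 mm⁴.
Hole (subtracted): ⌀6, A = 28.274 mm², y = 147 mm, Ī = 63.617 mm⁴.
Centroid: ȳ = ΣA·y / ΣA = 133.31 mm.
Transfer each piece to the horizontal centroidal axis using Ī + A·d² with d = y − 133.31:
  bottom plate: d = -122.31 mm → contributes +46 201 647 mm⁴
  web plate: d = 13.688 mm → contributes +24 280 638 mm⁴
  top plate: d = 151.69 mm → contributes +47 976 473 mm⁴
  hole: d = 13.688 mm → contributes −5361.2 mm⁴
Total I = 118 453 398 mm⁴.

Ix ≈ 1.18 × 10⁸ mm⁴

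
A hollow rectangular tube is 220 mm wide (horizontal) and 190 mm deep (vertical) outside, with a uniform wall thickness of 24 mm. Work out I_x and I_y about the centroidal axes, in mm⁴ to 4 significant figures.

Split into non-overlapping primitives; take the origin at the lower-left of the bounding box.
Outer rectangle: 220 × 190, A = 41 800 mm², y = 95 mm, Ī = 125 748 333 mm⁴.
Inner void (subtracted): 172 × 142, A = 24 424 mm², y = 95 mm, Ī = 41 040 461 mm⁴.
By symmetry the centroid is at mid-height, ȳ = 95 mm.
All pieces are centred on the centroidal x-axis, so I = ΣĪ (holes subtracted) = 84 707 872 mm⁴.
Repeating about the centroidal y-axis gives I_y = 108 380 032 mm⁴.

I_x ≈ 8.471 × 10⁷ mm⁴, I_y ≈ 1.084 × 10⁸ mm⁴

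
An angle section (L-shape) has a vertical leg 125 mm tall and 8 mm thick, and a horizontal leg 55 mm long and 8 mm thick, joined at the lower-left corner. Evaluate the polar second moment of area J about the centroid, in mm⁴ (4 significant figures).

J ≈ 2.520 × 10⁶ mm⁴

Split into non-overlapping primitives; take the origin at the lower-left of the bounding box.
Vertical leg: 8 × 125, A = 1 000 mm², y = 62.5 mm, Ī = 1 302 083 mm⁴.
Horizontal leg (remainder): 47 × 8, A = 376 mm², y = 4 mm, Ī = 2005.33 mm⁴.
Centroid: ȳ = ΣA·y / ΣA = 46.5145 mm.
Transfer each piece to the centroidal x-axis using Ī + A·d² with d = y − 46.5145:
  vertical leg: d = 15.9855 mm → contributes +1 557 618 mm⁴
  horizontal leg (remainder): d = -42.5145 mm → contributes +681 620 mm⁴
Total I = 2 239 238 mm⁴.
For the y-axis: x̄ = 11.5145 mm.
Repeating about the centroidal y-axis gives I_y = 281 198 mm⁴.
Polar second moment: J = I_x + I_y = 2 520 437 mm⁴.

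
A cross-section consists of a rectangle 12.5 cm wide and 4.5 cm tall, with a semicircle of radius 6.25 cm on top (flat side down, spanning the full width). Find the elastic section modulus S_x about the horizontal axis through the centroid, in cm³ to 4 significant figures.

S_x ≈ 162.9 cm³

Treat the section as a set of non-overlapping primitives; coordinates are from the bounding-box lower-left.
Rectangular body: 12.5 × 4.5, A = 56.25 cm², y = 2.25 cm, Ī = 94.9219 cm⁴.
Semicircular cap: semicircle r = 6.25, A = 61.3592 cm², y = 7.15258 cm, Ī = 167.476 cm⁴.
Centroid: ȳ = ΣA·y / ΣA = 4.80778 cm.
Transfer each piece to the horizontal axis through the centroid using Ī + A·d² with d = y − 4.80778:
  rectangular body: d = -2.55778 cm → contributes +462.923 cm⁴
  semicircular cap: d = 2.3448 cm → contributes +504.835 cm⁴
Total I = 967.758 cm⁴.
Extreme fibre distance c = 5.94222 cm; S = I/c = 162.861 cm³.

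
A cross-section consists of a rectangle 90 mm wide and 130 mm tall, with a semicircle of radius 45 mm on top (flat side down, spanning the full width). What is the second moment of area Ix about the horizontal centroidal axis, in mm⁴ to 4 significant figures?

Treat the section as a set of non-overlapping primitives; coordinates are from the bounding-box lower-left.
Rectangular body: 90 × 130, A = 11 700 mm², y = 65 mm, Ī = 16 477 500 mm⁴.
Semicircular cap: semicircle r = 45, A = 3180.86 mm², y = 149.099 mm, Ī = 450 072 mm⁴.
Centroid: ȳ = ΣA·y / ΣA = 82.9765 mm.
Transfer each piece to the horizontal centroidal axis using Ī + A·d² with d = y − 82.9765:
  rectangular body: d = -17.9765 mm → contributes +20 258 415 mm⁴
  semicircular cap: d = 66.1221 mm → contributes +14 357 214 mm⁴
Total I = 34 615 629 mm⁴.

Ix ≈ 3.462 × 10⁷ mm⁴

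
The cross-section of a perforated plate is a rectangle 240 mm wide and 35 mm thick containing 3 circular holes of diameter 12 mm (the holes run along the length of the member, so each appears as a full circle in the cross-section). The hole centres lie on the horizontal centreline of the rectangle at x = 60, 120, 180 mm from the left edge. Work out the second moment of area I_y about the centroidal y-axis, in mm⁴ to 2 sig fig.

I_y ≈ 4.0 × 10⁷ mm⁴

Treat the section as a set of non-overlapping primitives; coordinates are from the bounding-box lower-left.
Plate: 240 × 35, A = 8 400 mm², x = 120 mm, Ī = 40 320 000 mm⁴.
Hole 1 (subtracted): ⌀12, A = 113.1 mm², x = 60 mm, Ī = 1 018 mm⁴.
Hole 2 (subtracted): ⌀12, A = 113.1 mm², x = 120 mm, Ī = 1 018 mm⁴.
Hole 3 (subtracted): ⌀12, A = 113.1 mm², x = 180 mm, Ī = 1 018 mm⁴.
By symmetry the centroid is at mid-width, x̄ = 120 mm.
Transfer each piece to the centroidal y-axis using Ī + A·d² with d = x − 120:
  plate: d = 0 mm → contributes +40 320 000 mm⁴
  hole 1: d = -60 mm → contributes −408 168 mm⁴
  hole 2: d = 0 mm → contributes −1 018 mm⁴
  hole 3: d = 60 mm → contributes −408 168 mm⁴
Total I = 39 502 646 mm⁴.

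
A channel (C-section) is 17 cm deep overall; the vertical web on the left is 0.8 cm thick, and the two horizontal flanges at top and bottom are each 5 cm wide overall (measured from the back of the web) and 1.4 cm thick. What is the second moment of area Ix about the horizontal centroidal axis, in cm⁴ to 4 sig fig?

Split into non-overlapping primitives; take the origin at the lower-left of the bounding box.
Web: 0.8 × 17, A = 13.6 cm², y = 8.5 cm, Ī = 327.533 cm⁴.
Top flange (beyond web): 4.2 × 1.4, A = 5.88 cm², y = 16.3 cm, Ī = 0.9604 cm⁴.
Bottom flange (beyond web): 4.2 × 1.4, A = 5.88 cm², y = 0.7 cm, Ī = 0.9604 cm⁴.
By symmetry the centroid is at mid-height, ȳ = 8.5 cm.
Transfer each piece to the horizontal centroidal axis using Ī + A·d² with d = y − 8.5:
  web: d = 0 cm → contributes +327.533 cm⁴
  top flange (beyond web): d = 7.8 cm → contributes +358.7 cm⁴
  bottom flange (beyond web): d = -7.8 cm → contributes +358.7 cm⁴
Total I = 1044.93 cm⁴.

Ix ≈ 1045 cm⁴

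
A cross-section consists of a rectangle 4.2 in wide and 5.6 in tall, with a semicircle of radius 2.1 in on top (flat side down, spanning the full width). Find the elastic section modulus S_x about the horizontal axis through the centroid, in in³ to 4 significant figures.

S_x ≈ 33.62 in³

Break the section into simple shapes (no overlaps), measuring from the bottom-left corner of the bounding box.
Rectangular body: 4.2 × 5.6, A = 23.52 in², y = 2.8 in, Ī = 61.4656 in⁴.
Semicircular cap: semicircle r = 2.1, A = 6.92721 in², y = 6.49127 in, Ī = 2.13456 in⁴.
Centroid: ȳ = ΣA·y / ΣA = 3.63982 in.
Transfer each piece to the horizontal axis through the centroid using Ī + A·d² with d = y − 3.63982:
  rectangular body: d = -0.839821 in → contributes +78.0542 in⁴
  semicircular cap: d = 2.85145 in → contributes +58.458 in⁴
Total I = 136.512 in⁴.
Extreme fibre distance c = 4.06018 in; S = I/c = 33.6222 in³.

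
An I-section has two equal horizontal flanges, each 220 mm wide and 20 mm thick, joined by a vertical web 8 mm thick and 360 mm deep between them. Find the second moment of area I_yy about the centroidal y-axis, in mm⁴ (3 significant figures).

I_yy ≈ 3.55 × 10⁷ mm⁴

Split into non-overlapping primitives; take the origin at the lower-left of the bounding box.
Bottom flange: 220 × 20, A = 4 400 mm², x = 110 mm, Ī = 17 746 667 mm⁴.
Web: 8 × 360, A = 2 880 mm², x = 110 mm, Ī = 15 360 mm⁴.
Top flange: 220 × 20, A = 4 400 mm², x = 110 mm, Ī = 17 746 667 mm⁴.
By symmetry the centroid is at mid-width, x̄ = 110 mm.
All pieces are centred on the centroidal y-axis, so I = ΣĪ = 35 508 693 mm⁴.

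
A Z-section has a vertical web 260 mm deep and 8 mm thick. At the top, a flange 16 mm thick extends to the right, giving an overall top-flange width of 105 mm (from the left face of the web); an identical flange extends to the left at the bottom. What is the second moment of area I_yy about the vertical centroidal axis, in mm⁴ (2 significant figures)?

I_yy ≈ 1.1 × 10⁷ mm⁴

Treat the section as a set of non-overlapping primitives; coordinates are from the bounding-box lower-left.
Web: 8 × 260, A = 2 080 mm², x = 101 mm, Ī = 11 093 mm⁴.
Top flange (beyond web): 97 × 16, A = 1 552 mm², x = 153.5 mm, Ī = 1 216 897 mm⁴.
Bottom flange (beyond web): 97 × 16, A = 1 552 mm², x = 48.5 mm, Ī = 1 216 897 mm⁴.
Centroid: x̄ = ΣA·x / ΣA = 101 mm.
Transfer each piece to the vertical centroidal axis using Ī + A·d² with d = x − 101:
  web: d = 0 mm → contributes +11 093 mm⁴
  top flange (beyond web): d = 52.5 mm → contributes +5 494 597 mm⁴
  bottom flange (beyond web): d = -52.5 mm → contributes +5 494 597 mm⁴
Total I = 11 000 288 mm⁴.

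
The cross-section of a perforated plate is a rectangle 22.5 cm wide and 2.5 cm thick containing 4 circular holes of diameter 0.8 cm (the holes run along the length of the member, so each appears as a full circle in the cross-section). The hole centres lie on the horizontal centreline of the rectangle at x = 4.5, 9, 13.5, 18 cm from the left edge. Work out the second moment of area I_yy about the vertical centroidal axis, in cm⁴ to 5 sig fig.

Treat the section as a set of non-overlapping primitives; coordinates are from the bounding-box lower-left.
Plate: 22.5 × 2.5, A = 56.25 cm², x = 11.25 cm, Ī = 2373.047 cm⁴.
Hole 1 (subtracted): ⌀0.8, A = 0.5026548 cm², x = 4.5 cm, Ī = 0.02010619 cm⁴.
Hole 2 (subtracted): ⌀0.8, A = 0.5026548 cm², x = 9 cm, Ī = 0.02010619 cm⁴.
Hole 3 (subtracted): ⌀0.8, A = 0.5026548 cm², x = 13.5 cm, Ī = 0.02010619 cm⁴.
Hole 4 (subtracted): ⌀0.8, A = 0.5026548 cm², x = 18 cm, Ī = 0.02010619 cm⁴.
By symmetry the centroid is at mid-width, x̄ = 11.25 cm.
Transfer each piece to the vertical centroidal axis using Ī + A·d² with d = x − 11.25:
  plate: d = 0 cm → contributes +2373.047 cm⁴
  hole 1: d = -6.75 cm → contributes −22.92232 cm⁴
  hole 2: d = -2.25 cm → contributes −2.564796 cm⁴
  hole 3: d = 2.25 cm → contributes −2.564796 cm⁴
  hole 4: d = 6.75 cm → contributes −22.92232 cm⁴
Total I = 2322.073 cm⁴.

I_yy ≈ 2322.1 cm⁴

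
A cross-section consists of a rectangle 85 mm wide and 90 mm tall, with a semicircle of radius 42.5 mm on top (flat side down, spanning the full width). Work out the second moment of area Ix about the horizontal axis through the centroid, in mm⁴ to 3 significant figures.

Ix ≈ 1.37 × 10⁷ mm⁴

Break the section into simple shapes (no overlaps), measuring from the bottom-left corner of the bounding box.
Rectangular body: 85 × 90, A = 7 650 mm², y = 45 mm, Ī = 5 163 750 mm⁴.
Semicircular cap: semicircle r = 42.5, A = 2837.3 mm², y = 108.04 mm, Ī = 358 086 mm⁴.
Centroid: ȳ = ΣA·y / ΣA = 62.054 mm.
Transfer each piece to the horizontal axis through the centroid using Ī + A·d² with d = y − 62.054:
  rectangular body: d = -17.054 mm → contributes +7 388 762 mm⁴
  semicircular cap: d = 45.983 mm → contributes +6 357 324 mm⁴
Total I = 13 746 086 mm⁴.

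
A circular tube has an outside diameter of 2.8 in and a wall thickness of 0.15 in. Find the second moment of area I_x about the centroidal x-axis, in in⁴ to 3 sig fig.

I_x ≈ 1.10 in⁴

Treat the section as a set of non-overlapping primitives; coordinates are from the bounding-box lower-left.
Outer circle: ⌀2.8, A = 6.1575 in², y = 1.4 in, Ī = 3.0172 in⁴.
Bore (subtracted): ⌀2.5, A = 4.9087 in², y = 1.4 in, Ī = 1.9175 in⁴.
By symmetry the centroid is at mid-height, ȳ = 1.4 in.
All pieces are centred on the centroidal x-axis, so I = ΣĪ (holes subtracted) = 1.0997 in⁴.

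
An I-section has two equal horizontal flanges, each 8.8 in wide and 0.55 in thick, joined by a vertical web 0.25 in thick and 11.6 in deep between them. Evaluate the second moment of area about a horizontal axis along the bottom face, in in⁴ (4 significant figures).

I_base ≈ 897.3 in⁴

Decompose the section into non-overlapping parts with the origin at the bottom-left of its bounding rectangle.
Bottom flange: 8.8 × 0.55, A = 4.84 in², y = 0.275 in, Ī = 0.122008 in⁴.
Web: 0.25 × 11.6, A = 2.9 in², y = 6.35 in, Ī = 32.5187 in⁴.
Top flange: 8.8 × 0.55, A = 4.84 in², y = 12.425 in, Ī = 0.122008 in⁴.
Transfer each piece to the bottom edge using Ī + A·d² with d = y − 0:
  bottom flange: d = 0.275 in → contributes +0.488033 in⁴
  web: d = 6.35 in → contributes +149.454 in⁴
  top flange: d = 12.425 in → contributes +747.324 in⁴
Total I = 897.266 in⁴.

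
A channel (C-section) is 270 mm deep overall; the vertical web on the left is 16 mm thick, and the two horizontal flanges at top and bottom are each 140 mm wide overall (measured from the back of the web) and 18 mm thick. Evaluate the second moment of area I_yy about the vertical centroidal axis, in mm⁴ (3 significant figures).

I_yy ≈ 1.66 × 10⁷ mm⁴

Decompose the section into non-overlapping parts with the origin at the bottom-left of its bounding rectangle.
Web: 16 × 270, A = 4 320 mm², x = 8 mm, Ī = 92 160 mm⁴.
Top flange (beyond web): 124 × 18, A = 2 232 mm², x = 78 mm, Ī = 2 859 936 mm⁴.
Bottom flange (beyond web): 124 × 18, A = 2 232 mm², x = 78 mm, Ī = 2 859 936 mm⁴.
Centroid: x̄ = ΣA·x / ΣA = 43.574 mm.
Transfer each piece to the vertical centroidal axis using Ī + A·d² with d = x − 43.574:
  web: d = -35.574 mm → contributes +5 559 090 mm⁴
  top flange (beyond web): d = 34.426 mm → contributes +5 505 225 mm⁴
  bottom flange (beyond web): d = 34.426 mm → contributes +5 505 225 mm⁴
Total I = 16 569 540 mm⁴.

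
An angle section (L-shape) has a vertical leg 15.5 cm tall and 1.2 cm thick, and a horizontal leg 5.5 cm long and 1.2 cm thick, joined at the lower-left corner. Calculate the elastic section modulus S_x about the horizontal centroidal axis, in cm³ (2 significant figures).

Break the section into simple shapes (no overlaps), measuring from the bottom-left corner of the bounding box.
Vertical leg: 1.2 × 15.5, A = 18.6 cm², y = 7.75 cm, Ī = 372.4 cm⁴.
Horizontal leg (remainder): 4.3 × 1.2, A = 5.16 cm², y = 0.6 cm, Ī = 0.6192 cm⁴.
Centroid: ȳ = ΣA·y / ΣA = 6.197 cm.
Transfer each piece to the horizontal centroidal axis using Ī + A·d² with d = y − 6.197:
  vertical leg: d = 1.553 cm → contributes +417.2 cm⁴
  horizontal leg (remainder): d = -5.597 cm → contributes +162.3 cm⁴
Total I = 579.5 cm⁴.
Extreme fibre distance c = 9.303 cm; S = I/c = 62.29 cm³.

S_x ≈ 62 cm³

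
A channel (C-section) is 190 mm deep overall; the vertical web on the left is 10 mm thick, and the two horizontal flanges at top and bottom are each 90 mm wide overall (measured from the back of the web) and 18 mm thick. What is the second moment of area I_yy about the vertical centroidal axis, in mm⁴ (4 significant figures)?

I_yy ≈ 3.870 × 10⁶ mm⁴

Decompose the section into non-overlapping parts with the origin at the bottom-left of its bounding rectangle.
Web: 10 × 190, A = 1 900 mm², x = 5 mm, Ī = 15833.3 mm⁴.
Top flange (beyond web): 80 × 18, A = 1 440 mm², x = 50 mm, Ī = 768 000 mm⁴.
Bottom flange (beyond web): 80 × 18, A = 1 440 mm², x = 50 mm, Ī = 768 000 mm⁴.
Centroid: x̄ = ΣA·x / ΣA = 32.113 mm.
Transfer each piece to the vertical centroidal axis using Ī + A·d² with d = x − 32.113:
  web: d = -27.113 mm → contributes +1 412 548 mm⁴
  top flange (beyond web): d = 17.887 mm → contributes +1 228 722 mm⁴
  bottom flange (beyond web): d = 17.887 mm → contributes +1 228 722 mm⁴
Total I = 3 869 992 mm⁴.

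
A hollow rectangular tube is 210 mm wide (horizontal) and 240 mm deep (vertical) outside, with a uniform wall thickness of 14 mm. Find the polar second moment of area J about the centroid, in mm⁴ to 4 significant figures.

J ≈ 1.761 × 10⁸ mm⁴

Split into non-overlapping primitives; take the origin at the lower-left of the bounding box.
Outer rectangle: 210 × 240, A = 50 400 mm², y = 120 mm, Ī = 241 920 000 mm⁴.
Inner void (subtracted): 182 × 212, A = 38 584 mm², y = 120 mm, Ī = 144 509 941 mm⁴.
By symmetry the centroid is at mid-height, ȳ = 120 mm.
All pieces are centred on the centroidal x-axis, so I = ΣĪ (holes subtracted) = 97 410 059 mm⁴.
Repeating about the centroidal y-axis gives I_y = 78 715 299 mm⁴.
Polar second moment: J = I_x + I_y = 176 125 357 mm⁴.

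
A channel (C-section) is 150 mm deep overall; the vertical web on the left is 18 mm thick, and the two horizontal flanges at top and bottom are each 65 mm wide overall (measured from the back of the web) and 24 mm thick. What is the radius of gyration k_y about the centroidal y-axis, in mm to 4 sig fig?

k_y ≈ 18.99 mm

Split into non-overlapping primitives; take the origin at the lower-left of the bounding box.
Web: 18 × 150, A = 2 700 mm², x = 9 mm, Ī = 72 900 mm⁴.
Top flange (beyond web): 47 × 24, A = 1 128 mm², x = 41.5 mm, Ī = 207 646 mm⁴.
Bottom flange (beyond web): 47 × 24, A = 1 128 mm², x = 41.5 mm, Ī = 207 646 mm⁴.
Centroid: x̄ = ΣA·x / ΣA = 23.7942 mm.
Transfer each piece to the centroidal y-axis using Ī + A·d² with d = x − 23.7942:
  web: d = -14.7942 mm → contributes +663 844 mm⁴
  top flange (beyond web): d = 17.7058 mm → contributes +561 269 mm⁴
  bottom flange (beyond web): d = 17.7058 mm → contributes +561 269 mm⁴
Total I = 1 786 382 mm⁴.
Radius of gyration: k = √(I/A) = √(1 786 382 / 4 956) = 18.9855 mm.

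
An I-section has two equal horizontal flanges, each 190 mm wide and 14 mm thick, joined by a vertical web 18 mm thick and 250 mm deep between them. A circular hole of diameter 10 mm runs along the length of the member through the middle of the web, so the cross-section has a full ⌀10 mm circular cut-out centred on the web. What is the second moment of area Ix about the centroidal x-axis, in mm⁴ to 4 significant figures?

Decompose the section into non-overlapping parts with the origin at the bottom-left of its bounding rectangle.
Bottom flange: 190 × 14, A = 2 660 mm², y = 7 mm, Ī = 43446.7 mm⁴.
Web: 18 × 250, A = 4 500 mm², y = 139 mm, Ī = 23 437 500 mm⁴.
Top flange: 190 × 14, A = 2 660 mm², y = 271 mm, Ī = 43446.7 mm⁴.
Hole (subtracted): ⌀10, A = 78.5398 mm², y = 139 mm, Ī = 490.874 mm⁴.
By symmetry the centroid is at mid-height, ȳ = 139 mm.
Transfer each piece to the centroidal x-axis using Ī + A·d² with d = y − 139:
  bottom flange: d = -132 mm → contributes +46 391 287 mm⁴
  web: d = 0 mm → contributes +23 437 500 mm⁴
  top flange: d = 132 mm → contributes +46 391 287 mm⁴
  hole: d = 0 mm → contributes −490.874 mm⁴
Total I = 116 219 582 mm⁴.

Ix ≈ 1.162 × 10⁸ mm⁴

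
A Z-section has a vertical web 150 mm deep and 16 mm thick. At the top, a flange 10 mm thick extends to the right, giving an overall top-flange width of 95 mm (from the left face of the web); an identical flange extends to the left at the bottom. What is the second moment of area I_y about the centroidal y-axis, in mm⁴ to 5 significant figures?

I_y ≈ 4.4378 × 10⁶ mm⁴

Break the section into simple shapes (no overlaps), measuring from the bottom-left corner of the bounding box.
Web: 16 × 150, A = 2 400 mm², x = 87 mm, Ī = 51 200 mm⁴.
Top flange (beyond web): 79 × 10, A = 790 mm², x = 134.5 mm, Ī = 410865.8 mm⁴.
Bottom flange (beyond web): 79 × 10, A = 790 mm², x = 39.5 mm, Ī = 410865.8 mm⁴.
Centroid: x̄ = ΣA·x / ΣA = 87 mm.
Transfer each piece to the centroidal y-axis using Ī + A·d² with d = x − 87:
  web: d = 0 mm → contributes +51 200 mm⁴
  top flange (beyond web): d = 47.5 mm → contributes +2 193 303 mm⁴
  bottom flange (beyond web): d = -47.5 mm → contributes +2 193 303 mm⁴
Total I = 4 437 807 mm⁴.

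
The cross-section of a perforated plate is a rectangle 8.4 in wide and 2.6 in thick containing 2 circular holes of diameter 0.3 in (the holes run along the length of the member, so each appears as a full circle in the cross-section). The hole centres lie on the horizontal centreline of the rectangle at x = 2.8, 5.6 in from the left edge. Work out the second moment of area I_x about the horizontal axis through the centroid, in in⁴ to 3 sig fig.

I_x ≈ 12.3 in⁴

Break the section into simple shapes (no overlaps), measuring from the bottom-left corner of the bounding box.
Plate: 8.4 × 2.6, A = 21.84 in², y = 1.3 in, Ī = 12.303 in⁴.
Hole 1 (subtracted): ⌀0.3, A = 0.070686 in², y = 1.3 in, Ī = 0.00039761 in⁴.
Hole 2 (subtracted): ⌀0.3, A = 0.070686 in², y = 1.3 in, Ī = 0.00039761 in⁴.
By symmetry the centroid is at mid-height, ȳ = 1.3 in.
All pieces are centred on the horizontal axis through the centroid, so I = ΣĪ (holes subtracted) = 12.302 in⁴.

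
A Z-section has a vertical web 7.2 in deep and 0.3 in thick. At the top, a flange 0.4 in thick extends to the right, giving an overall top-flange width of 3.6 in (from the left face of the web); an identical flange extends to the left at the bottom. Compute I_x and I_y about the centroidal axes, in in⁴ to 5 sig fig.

Decompose the section into non-overlapping parts with the origin at the bottom-left of its bounding rectangle.
Web: 0.3 × 7.2, A = 2.16 in², y = 3.6 in, Ī = 9.3312 in⁴.
Top flange (beyond web): 3.3 × 0.4, A = 1.32 in², y = 7 in, Ī = 0.0176 in⁴.
Bottom flange (beyond web): 3.3 × 0.4, A = 1.32 in², y = 0.2 in, Ī = 0.0176 in⁴.
Centroid: ȳ = ΣA·y / ΣA = 3.6 in.
Transfer each piece to the centroidal x-axis using Ī + A·d² with d = y − 3.6:
  web: d = 0 in → contributes +9.3312 in⁴
  top flange (beyond web): d = 3.4 in → contributes +15.2768 in⁴
  bottom flange (beyond web): d = -3.4 in → contributes +15.2768 in⁴
Total I = 39.8848 in⁴.
For the y-axis: x̄ = 3.45 in.
Repeating about the centroidal y-axis gives I_y = 10.9656 in⁴.

I_x ≈ 39.885 in⁴, I_y ≈ 10.966 in⁴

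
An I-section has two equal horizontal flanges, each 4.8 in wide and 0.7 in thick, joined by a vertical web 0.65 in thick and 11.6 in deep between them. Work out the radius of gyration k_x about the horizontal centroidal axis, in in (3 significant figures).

k_x ≈ 4.88 in

Treat the section as a set of non-overlapping primitives; coordinates are from the bounding-box lower-left.
Bottom flange: 4.8 × 0.7, A = 3.36 in², y = 0.35 in, Ī = 0.1372 in⁴.
Web: 0.65 × 11.6, A = 7.54 in², y = 6.5 in, Ī = 84.549 in⁴.
Top flange: 4.8 × 0.7, A = 3.36 in², y = 12.65 in, Ī = 0.1372 in⁴.
By symmetry the centroid is at mid-height, ȳ = 6.5 in.
Transfer each piece to the horizontal centroidal axis using Ī + A·d² with d = y − 6.5:
  bottom flange: d = -6.15 in → contributes +127.22 in⁴
  web: d = 0 in → contributes +84.549 in⁴
  top flange: d = 6.15 in → contributes +127.22 in⁴
Total I = 338.99 in⁴.
Radius of gyration: k = √(I/A) = √(338.99 / 14.26) = 4.8757 in.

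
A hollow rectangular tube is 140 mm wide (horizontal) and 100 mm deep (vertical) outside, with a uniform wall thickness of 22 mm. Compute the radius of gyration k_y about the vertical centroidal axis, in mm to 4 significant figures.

Treat the section as a set of non-overlapping primitives; coordinates are from the bounding-box lower-left.
Outer rectangle: 140 × 100, A = 14 000 mm², x = 70 mm, Ī = 22 866 667 mm⁴.
Inner void (subtracted): 96 × 56, A = 5 376 mm², x = 70 mm, Ī = 4 128 768 mm⁴.
By symmetry the centroid is at mid-width, x̄ = 70 mm.
All pieces are centred on the vertical centroidal axis, so I = ΣĪ (holes subtracted) = 18 737 899 mm⁴.
Radius of gyration: k = √(I/A) = √(18 737 899 / 8 624) = 46.6129 mm.

k_y ≈ 46.61 mm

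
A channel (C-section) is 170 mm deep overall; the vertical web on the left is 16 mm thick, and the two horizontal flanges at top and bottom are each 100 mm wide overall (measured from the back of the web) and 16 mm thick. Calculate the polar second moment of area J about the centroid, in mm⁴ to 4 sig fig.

J ≈ 2.756 × 10⁷ mm⁴

Decompose the section into non-overlapping parts with the origin at the bottom-left of its bounding rectangle.
Web: 16 × 170, A = 2 720 mm², y = 85 mm, Ī = 6 550 667 mm⁴.
Top flange (beyond web): 84 × 16, A = 1 344 mm², y = 162 mm, Ī = 28 672 mm⁴.
Bottom flange (beyond web): 84 × 16, A = 1 344 mm², y = 8 mm, Ī = 28 672 mm⁴.
By symmetry the centroid is at mid-height, ȳ = 85 mm.
Transfer each piece to the centroidal x-axis using Ī + A·d² with d = y − 85:
  web: d = 0 mm → contributes +6 550 667 mm⁴
  top flange (beyond web): d = 77 mm → contributes +7 997 248 mm⁴
  bottom flange (beyond web): d = -77 mm → contributes +7 997 248 mm⁴
Total I = 22 545 163 mm⁴.
For the y-axis: x̄ = 32.8521 mm.
Repeating about the centroidal y-axis gives I_y = 5 018 452 mm⁴.
Polar second moment: J = I_x + I_y = 27 563 615 mm⁴.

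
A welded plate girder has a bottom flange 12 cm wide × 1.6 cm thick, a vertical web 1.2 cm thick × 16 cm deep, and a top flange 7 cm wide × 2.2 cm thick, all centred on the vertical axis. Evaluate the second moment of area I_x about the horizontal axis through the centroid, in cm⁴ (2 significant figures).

I_x ≈ 3200 cm⁴

Decompose the section into non-overlapping parts with the origin at the bottom-left of its bounding rectangle.
Bottom plate: 12 × 1.6, A = 19.2 cm², y = 0.8 cm, Ī = 4.096 cm⁴.
Web plate: 1.2 × 16, A = 19.2 cm², y = 9.6 cm, Ī = 409.6 cm⁴.
Top plate: 7 × 2.2, A = 15.4 cm², y = 18.7 cm, Ī = 6.211 cm⁴.
Centroid: ȳ = ΣA·y / ΣA = 9.064 cm.
Transfer each piece to the horizontal axis through the centroid using Ī + A·d² with d = y − 9.064:
  bottom plate: d = -8.264 cm → contributes +1 315 cm⁴
  web plate: d = 0.5357 cm → contributes +415.1 cm⁴
  top plate: d = 9.636 cm → contributes +1 436 cm⁴
Total I = 3 167 cm⁴.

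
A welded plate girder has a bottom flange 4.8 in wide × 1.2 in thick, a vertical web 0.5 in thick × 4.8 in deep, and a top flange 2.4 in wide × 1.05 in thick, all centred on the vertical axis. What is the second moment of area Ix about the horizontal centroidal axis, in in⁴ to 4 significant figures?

Ix ≈ 69.74 in⁴

Split into non-overlapping primitives; take the origin at the lower-left of the bounding box.
Bottom plate: 4.8 × 1.2, A = 5.76 in², y = 0.6 in, Ī = 0.6912 in⁴.
Web plate: 0.5 × 4.8, A = 2.4 in², y = 3.6 in, Ī = 4.608 in⁴.
Top plate: 2.4 × 1.05, A = 2.52 in², y = 6.525 in, Ī = 0.231525 in⁴.
Centroid: ȳ = ΣA·y / ΣA = 2.67219 in.
Transfer each piece to the horizontal centroidal axis using Ī + A·d² with d = y − 2.67219:
  bottom plate: d = -2.07219 in → contributes +25.4245 in⁴
  web plate: d = 0.927809 in → contributes +6.67399 in⁴
  top plate: d = 3.85281 in → contributes +37.6388 in⁴
Total I = 69.7372 in⁴.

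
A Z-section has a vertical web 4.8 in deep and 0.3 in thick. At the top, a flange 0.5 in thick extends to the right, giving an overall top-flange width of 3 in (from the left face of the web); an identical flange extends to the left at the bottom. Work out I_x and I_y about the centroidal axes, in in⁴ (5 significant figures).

Treat the section as a set of non-overlapping primitives; coordinates are from the bounding-box lower-left.
Web: 0.3 × 4.8, A = 1.44 in², y = 2.4 in, Ī = 2.7648 in⁴.
Top flange (beyond web): 2.7 × 0.5, A = 1.35 in², y = 4.55 in, Ī = 0.028125 in⁴.
Bottom flange (beyond web): 2.7 × 0.5, A = 1.35 in², y = 0.25 in, Ī = 0.028125 in⁴.
Centroid: ȳ = ΣA·y / ΣA = 2.4 in.
Transfer each piece to the centroidal x-axis using Ī + A·d² with d = y − 2.4:
  web: d = 0 in → contributes +2.7648 in⁴
  top flange (beyond web): d = 2.15 in → contributes +6.2685 in⁴
  bottom flange (beyond web): d = -2.15 in → contributes +6.2685 in⁴
Total I = 15.3018 in⁴.
For the y-axis: x̄ = 2.85 in.
Repeating about the centroidal y-axis gives I_y = 7.72605 in⁴.

I_x ≈ 15.302 in⁴, I_y ≈ 7.7261 in⁴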